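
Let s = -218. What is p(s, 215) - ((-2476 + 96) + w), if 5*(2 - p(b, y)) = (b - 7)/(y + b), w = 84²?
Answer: -4689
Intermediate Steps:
w = 7056
p(b, y) = 2 - (-7 + b)/(5*(b + y)) (p(b, y) = 2 - (b - 7)/(5*(y + b)) = 2 - (-7 + b)/(5*(b + y)))
p(s, 215) - ((-2476 + 96) + w) = (7 + 9*(-218) + 10*215)/(5*(-218 + 215)) - ((-2476 + 96) + 7056) = (⅕)*(7 - 1962 + 2150)/(-3) - (-2380 + 7056) = (⅕)*(-⅓)*195 - 1*4676 = -13 - 4676 = -4689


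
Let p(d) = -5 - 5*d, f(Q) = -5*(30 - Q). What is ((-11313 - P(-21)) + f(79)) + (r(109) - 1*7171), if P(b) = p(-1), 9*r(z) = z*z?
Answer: -152270/9 ≈ -16919.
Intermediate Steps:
r(z) = z²/9 (r(z) = (z*z)/9 = z²/9)
f(Q) = -150 + 5*Q
P(b) = 0 (P(b) = -5 - 5*(-1) = -5 + 5 = 0)
((-11313 - P(-21)) + f(79)) + (r(109) - 1*7171) = ((-11313 - 1*0) + (-150 + 5*79)) + ((⅑)*109² - 1*7171) = ((-11313 + 0) + (-150 + 395)) + ((⅑)*11881 - 7171) = (-11313 + 245) + (11881/9 - 7171) = -11068 - 52658/9 = -152270/9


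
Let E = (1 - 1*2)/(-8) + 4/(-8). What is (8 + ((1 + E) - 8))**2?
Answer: 25/64 ≈ 0.39063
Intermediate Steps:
E = -3/8 (E = (1 - 2)*(-1/8) + 4*(-1/8) = -1*(-1/8) - 1/2 = 1/8 - 1/2 = -3/8 ≈ -0.37500)
(8 + ((1 + E) - 8))**2 = (8 + ((1 - 3/8) - 8))**2 = (8 + (5/8 - 8))**2 = (8 - 59/8)**2 = (5/8)**2 = 25/64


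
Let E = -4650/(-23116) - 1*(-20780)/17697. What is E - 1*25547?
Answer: -5225151262757/204541926 ≈ -25546.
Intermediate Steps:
E = 281320765/204541926 (E = -4650*(-1/23116) + 20780*(1/17697) = 2325/11558 + 20780/17697 = 281320765/204541926 ≈ 1.3754)
E - 1*25547 = 281320765/204541926 - 1*25547 = 281320765/204541926 - 25547 = -5225151262757/204541926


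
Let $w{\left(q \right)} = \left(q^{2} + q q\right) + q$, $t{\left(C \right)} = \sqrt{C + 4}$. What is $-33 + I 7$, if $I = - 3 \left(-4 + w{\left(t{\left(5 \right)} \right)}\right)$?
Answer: $-390$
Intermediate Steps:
$t{\left(C \right)} = \sqrt{4 + C}$
$w{\left(q \right)} = q + 2 q^{2}$ ($w{\left(q \right)} = \left(q^{2} + q^{2}\right) + q = 2 q^{2} + q = q + 2 q^{2}$)
$I = -51$ ($I = - 3 \left(-4 + \sqrt{4 + 5} \left(1 + 2 \sqrt{4 + 5}\right)\right) = - 3 \left(-4 + \sqrt{9} \left(1 + 2 \sqrt{9}\right)\right) = - 3 \left(-4 + 3 \left(1 + 2 \cdot 3\right)\right) = - 3 \left(-4 + 3 \left(1 + 6\right)\right) = - 3 \left(-4 + 3 \cdot 7\right) = - 3 \left(-4 + 21\right) = \left(-3\right) 17 = -51$)
$-33 + I 7 = -33 - 357 = -390$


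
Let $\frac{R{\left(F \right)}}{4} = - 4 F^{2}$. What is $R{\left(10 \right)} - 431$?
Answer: $-2031$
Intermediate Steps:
$R{\left(F \right)} = - 16 F^{2}$ ($R{\left(F \right)} = 4 \left(- 4 F^{2}\right) = - 16 F^{2}$)
$R{\left(10 \right)} - 431 = - 16 \cdot 10^{2} - 431 = \left(-16\right) 100 - 431 = -1600 - 431 = -2031$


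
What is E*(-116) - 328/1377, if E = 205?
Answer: -32745388/1377 ≈ -23780.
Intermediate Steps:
E*(-116) - 328/1377 = 205*(-116) - 328/1377 = -23780 - 328*1/1377 = -23780 - 328/1377 = -32745388/1377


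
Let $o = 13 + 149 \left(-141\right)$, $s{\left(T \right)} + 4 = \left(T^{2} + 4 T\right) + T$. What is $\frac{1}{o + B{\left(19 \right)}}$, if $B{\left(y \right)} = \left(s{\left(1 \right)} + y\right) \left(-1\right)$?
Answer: $- \frac{1}{21017} \approx -4.7581 \cdot 10^{-5}$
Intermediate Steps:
$s{\left(T \right)} = -4 + T^{2} + 5 T$ ($s{\left(T \right)} = -4 + \left(\left(T^{2} + 4 T\right) + T\right) = -4 + \left(T^{2} + 5 T\right) = -4 + T^{2} + 5 T$)
$B{\left(y \right)} = -2 - y$ ($B{\left(y \right)} = \left(\left(-4 + 1^{2} + 5 \cdot 1\right) + y\right) \left(-1\right) = \left(\left(-4 + 1 + 5\right) + y\right) \left(-1\right) = \left(2 + y\right) \left(-1\right) = -2 - y$)
$o = -20996$ ($o = 13 - 21009 = -20996$)
$\frac{1}{o + B{\left(19 \right)}} = \frac{1}{-20996 - 21} = \frac{1}{-21017} = - \frac{1}{21017}$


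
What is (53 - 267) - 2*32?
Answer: -278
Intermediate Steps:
(53 - 267) - 2*32 = -214 - 64 = -278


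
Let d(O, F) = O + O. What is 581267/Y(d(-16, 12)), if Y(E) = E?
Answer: -581267/32 ≈ -18165.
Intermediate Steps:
d(O, F) = 2*O
581267/Y(d(-16, 12)) = 581267/((2*(-16))) = 581267/(-32) = 581267*(-1/32) = -581267/32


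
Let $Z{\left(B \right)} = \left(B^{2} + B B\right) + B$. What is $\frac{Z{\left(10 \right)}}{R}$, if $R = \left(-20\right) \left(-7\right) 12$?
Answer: $\frac{1}{8} \approx 0.125$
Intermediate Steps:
$Z{\left(B \right)} = B + 2 B^{2}$ ($Z{\left(B \right)} = \left(B^{2} + B^{2}\right) + B = 2 B^{2} + B = B + 2 B^{2}$)
$R = 1680$ ($R = 140 \cdot 12 = 1680$)
$\frac{Z{\left(10 \right)}}{R} = \frac{10 \left(1 + 2 \cdot 10\right)}{1680} = 10 \left(1 + 20\right) \frac{1}{1680} = 10 \cdot 21 \cdot \frac{1}{1680} = 210 \cdot \frac{1}{1680} = \frac{1}{8}$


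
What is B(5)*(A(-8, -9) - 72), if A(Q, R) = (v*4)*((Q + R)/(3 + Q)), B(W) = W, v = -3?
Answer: -564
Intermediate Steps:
A(Q, R) = -12*(Q + R)/(3 + Q) (A(Q, R) = (-3*4)*((Q + R)/(3 + Q)) = -12*(Q + R)/(3 + Q))
B(5)*(A(-8, -9) - 72) = 5*(12*(-1*(-8) - 1*(-9))/(3 - 8) - 72) = 5*(12*(8 + 9)/(-5) - 72) = 5*(12*(-⅕)*17 - 72) = 5*(-204/5 - 72) = 5*(-564/5) = -564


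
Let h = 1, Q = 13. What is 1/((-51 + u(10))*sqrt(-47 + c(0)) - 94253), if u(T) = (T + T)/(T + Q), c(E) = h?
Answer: -2167819/204326103025 + 1153*I*sqrt(46)/204326103025 ≈ -1.061e-5 + 3.8272e-8*I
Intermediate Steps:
c(E) = 1
u(T) = 2*T/(13 + T) (u(T) = (T + T)/(T + 13) = (2*T)/(13 + T) = 2*T/(13 + T))
1/((-51 + u(10))*sqrt(-47 + c(0)) - 94253) = 1/((-51 + 2*10/(13 + 10))*sqrt(-47 + 1) - 94253) = 1/((-51 + 2*10/23)*sqrt(-46) - 94253) = 1/((-51 + 2*10*(1/23))*(I*sqrt(46)) - 94253) = 1/((-51 + 20/23)*(I*sqrt(46)) - 94253) = 1/(-1153*I*sqrt(46)/23 - 94253) = 1/(-94253 - 1153*I*sqrt(46)/23)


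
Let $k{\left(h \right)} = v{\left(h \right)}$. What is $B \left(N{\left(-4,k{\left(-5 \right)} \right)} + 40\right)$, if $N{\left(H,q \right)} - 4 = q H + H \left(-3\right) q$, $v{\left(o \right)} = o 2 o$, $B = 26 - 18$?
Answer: $3552$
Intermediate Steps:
$B = 8$ ($B = 26 - 18 = 8$)
$v{\left(o \right)} = 2 o^{2}$ ($v{\left(o \right)} = 2 o o = 2 o^{2}$)
$k{\left(h \right)} = 2 h^{2}$
$N{\left(H,q \right)} = 4 - 2 H q$ ($N{\left(H,q \right)} = 4 + \left(q H + H \left(-3\right) q\right) = 4 + \left(H q + - 3 H q\right) = 4 + \left(H q - 3 H q\right) = 4 - 2 H q$)
$B \left(N{\left(-4,k{\left(-5 \right)} \right)} + 40\right) = 8 \left(\left(4 - - 8 \cdot 2 \left(-5\right)^{2}\right) + 40\right) = 8 \left(\left(4 - - 8 \cdot 2 \cdot 25\right) + 40\right) = 8 \left(\left(4 - \left(-8\right) 50\right) + 40\right) = 8 \left(\left(4 + 400\right) + 40\right) = 8 \left(404 + 40\right) = 8 \cdot 444 = 3552$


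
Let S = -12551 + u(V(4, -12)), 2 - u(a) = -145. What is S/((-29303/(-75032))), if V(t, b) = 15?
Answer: -930696928/29303 ≈ -31761.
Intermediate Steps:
u(a) = 147 (u(a) = 2 - 1*(-145) = 2 + 145 = 147)
S = -12404 (S = -12551 + 147 = -12404)
S/((-29303/(-75032))) = -12404/((-29303/(-75032))) = -12404/((-29303*(-1/75032))) = -12404/29303/75032 = -12404*75032/29303 = -930696928/29303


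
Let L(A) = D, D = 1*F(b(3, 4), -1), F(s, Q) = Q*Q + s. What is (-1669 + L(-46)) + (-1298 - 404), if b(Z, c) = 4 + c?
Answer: -3362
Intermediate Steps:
F(s, Q) = s + Q**2 (F(s, Q) = Q**2 + s = s + Q**2)
D = 9 (D = 1*((4 + 4) + (-1)**2) = 1*(8 + 1) = 1*9 = 9)
L(A) = 9
(-1669 + L(-46)) + (-1298 - 404) = (-1669 + 9) + (-1298 - 404) = -1660 - 1702 = -3362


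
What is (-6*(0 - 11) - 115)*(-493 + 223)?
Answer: 13230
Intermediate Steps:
(-6*(0 - 11) - 115)*(-493 + 223) = (-6*(-11) - 115)*(-270) = (66 - 115)*(-270) = -49*(-270) = 13230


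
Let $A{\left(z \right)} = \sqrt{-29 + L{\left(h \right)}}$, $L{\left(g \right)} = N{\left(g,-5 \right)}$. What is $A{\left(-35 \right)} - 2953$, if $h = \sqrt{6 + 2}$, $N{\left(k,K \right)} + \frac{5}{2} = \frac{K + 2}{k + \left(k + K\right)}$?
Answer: $-2953 + \frac{\sqrt{618 - 504 \sqrt{2}}}{2 \sqrt{-5 + 4 \sqrt{2}}} \approx -2953.0 + 6.0056 i$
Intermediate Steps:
$N{\left(k,K \right)} = - \frac{5}{2} + \frac{2 + K}{K + 2 k}$ ($N{\left(k,K \right)} = - \frac{5}{2} + \frac{K + 2}{k + \left(k + K\right)} = - \frac{5}{2} + \frac{2 + K}{k + \left(K + k\right)} = - \frac{5}{2} + \frac{2 + K}{K + 2 k}$)
$h = 2 \sqrt{2}$ ($h = \sqrt{8} = 2 \sqrt{2} \approx 2.8284$)
$L{\left(g \right)} = \frac{19 - 10 g}{2 \left(-5 + 2 g\right)}$ ($L{\left(g \right)} = \frac{4 - 10 g - -15}{2 \left(-5 + 2 g\right)} = \frac{4 - 10 g + 15}{2 \left(-5 + 2 g\right)} = \frac{19 - 10 g}{2 \left(-5 + 2 g\right)}$)
$A{\left(z \right)} = \sqrt{-29 + \frac{19 - 20 \sqrt{2}}{2 \left(-5 + 4 \sqrt{2}\right)}}$ ($A{\left(z \right)} = \sqrt{-29 + \frac{19 - 10 \cdot 2 \sqrt{2}}{2 \left(-5 + 2 \cdot 2 \sqrt{2}\right)}} = \sqrt{-29 + \frac{19 - 20 \sqrt{2}}{2 \left(-5 + 4 \sqrt{2}\right)}}$)
$A{\left(-35 \right)} - 2953 = \frac{\sqrt{618 - 504 \sqrt{2}}}{2 \sqrt{-5 + 4 \sqrt{2}}} - 2953 = -2953 + \frac{\sqrt{618 - 504 \sqrt{2}}}{2 \sqrt{-5 + 4 \sqrt{2}}}$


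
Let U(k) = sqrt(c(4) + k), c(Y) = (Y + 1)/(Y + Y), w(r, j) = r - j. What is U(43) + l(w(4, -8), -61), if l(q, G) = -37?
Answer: -37 + sqrt(698)/4 ≈ -30.395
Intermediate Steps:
c(Y) = (1 + Y)/(2*Y) (c(Y) = (1 + Y)/((2*Y)) = (1 + Y)*(1/(2*Y)) = (1 + Y)/(2*Y))
U(k) = sqrt(5/8 + k) (U(k) = sqrt((1/2)*(1 + 4)/4 + k) = sqrt((1/2)*(1/4)*5 + k) = sqrt(5/8 + k))
U(43) + l(w(4, -8), -61) = sqrt(10 + 16*43)/4 - 37 = sqrt(10 + 688)/4 - 37 = sqrt(698)/4 - 37 = -37 + sqrt(698)/4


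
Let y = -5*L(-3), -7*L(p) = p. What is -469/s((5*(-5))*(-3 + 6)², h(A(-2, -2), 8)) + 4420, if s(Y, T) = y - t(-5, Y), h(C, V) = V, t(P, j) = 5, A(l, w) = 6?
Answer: 224283/50 ≈ 4485.7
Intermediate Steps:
L(p) = -p/7
y = -15/7 (y = -(-5)*(-3)/7 = -5*3/7 = -15/7 ≈ -2.1429)
s(Y, T) = -50/7 (s(Y, T) = -15/7 - 1*5 = -15/7 - 5 = -50/7)
-469/s((5*(-5))*(-3 + 6)², h(A(-2, -2), 8)) + 4420 = -469/(-50/7) + 4420 = -469*(-7/50) + 4420 = 3283/50 + 4420 = 224283/50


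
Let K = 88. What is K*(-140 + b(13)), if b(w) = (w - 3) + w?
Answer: -10296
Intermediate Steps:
b(w) = -3 + 2*w (b(w) = (-3 + w) + w = -3 + 2*w)
K*(-140 + b(13)) = 88*(-140 + (-3 + 2*13)) = 88*(-140 + (-3 + 26)) = 88*(-140 + 23) = 88*(-117) = -10296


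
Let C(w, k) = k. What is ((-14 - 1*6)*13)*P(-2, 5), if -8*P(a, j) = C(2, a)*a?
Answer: 130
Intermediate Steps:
P(a, j) = -a²/8 (P(a, j) = -a*a/8 = -a²/8)
((-14 - 1*6)*13)*P(-2, 5) = ((-14 - 1*6)*13)*(-⅛*(-2)²) = ((-14 - 6)*13)*(-⅛*4) = -20*13*(-½) = -260*(-½) = 130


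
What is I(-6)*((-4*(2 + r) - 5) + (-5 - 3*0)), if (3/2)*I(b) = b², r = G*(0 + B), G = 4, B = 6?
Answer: -2736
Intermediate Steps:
r = 24 (r = 4*(0 + 6) = 4*6 = 24)
I(b) = 2*b²/3
I(-6)*((-4*(2 + r) - 5) + (-5 - 3*0)) = ((⅔)*(-6)²)*((-4*(2 + 24) - 5) + (-5 - 3*0)) = ((⅔)*36)*((-4*26 - 5) + (-5 + 0)) = 24*((-104 - 5) - 5) = 24*(-109 - 5) = 24*(-114) = -2736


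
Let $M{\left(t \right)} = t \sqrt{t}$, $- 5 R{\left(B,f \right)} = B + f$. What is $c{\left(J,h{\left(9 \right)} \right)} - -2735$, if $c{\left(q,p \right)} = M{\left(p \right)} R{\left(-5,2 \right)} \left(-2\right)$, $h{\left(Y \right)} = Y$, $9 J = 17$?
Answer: $\frac{13513}{5} \approx 2702.6$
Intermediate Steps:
$J = \frac{17}{9}$ ($J = \frac{1}{9} \cdot 17 = \frac{17}{9} \approx 1.8889$)
$R{\left(B,f \right)} = - \frac{B}{5} - \frac{f}{5}$ ($R{\left(B,f \right)} = - \frac{B + f}{5} = - \frac{B}{5} - \frac{f}{5}$)
$M{\left(t \right)} = t^{\frac{3}{2}}$
$c{\left(q,p \right)} = - \frac{6 p^{\frac{3}{2}}}{5}$ ($c{\left(q,p \right)} = p^{\frac{3}{2}} \left(\left(- \frac{1}{5}\right) \left(-5\right) - \frac{2}{5}\right) \left(-2\right) = p^{\frac{3}{2}} \left(1 - \frac{2}{5}\right) \left(-2\right) = p^{\frac{3}{2}} \cdot \frac{3}{5} \left(-2\right) = \frac{3 p^{\frac{3}{2}}}{5} \left(-2\right) = - \frac{6 p^{\frac{3}{2}}}{5}$)
$c{\left(J,h{\left(9 \right)} \right)} - -2735 = - \frac{6 \cdot 9^{\frac{3}{2}}}{5} - -2735 = \left(- \frac{6}{5}\right) 27 + 2735 = - \frac{162}{5} + 2735 = \frac{13513}{5}$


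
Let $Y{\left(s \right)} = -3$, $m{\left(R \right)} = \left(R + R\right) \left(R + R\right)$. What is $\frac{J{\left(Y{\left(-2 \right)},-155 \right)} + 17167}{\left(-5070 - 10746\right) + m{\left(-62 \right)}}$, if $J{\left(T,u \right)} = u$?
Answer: $- \frac{4253}{110} \approx -38.664$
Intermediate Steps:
$m{\left(R \right)} = 4 R^{2}$ ($m{\left(R \right)} = 2 R 2 R = 4 R^{2}$)
$\frac{J{\left(Y{\left(-2 \right)},-155 \right)} + 17167}{\left(-5070 - 10746\right) + m{\left(-62 \right)}} = \frac{-155 + 17167}{\left(-5070 - 10746\right) + 4 \left(-62\right)^{2}} = \frac{17012}{-15816 + 4 \cdot 3844} = \frac{17012}{-15816 + 15376} = \frac{17012}{-440} = 17012 \left(- \frac{1}{440}\right) = - \frac{4253}{110}$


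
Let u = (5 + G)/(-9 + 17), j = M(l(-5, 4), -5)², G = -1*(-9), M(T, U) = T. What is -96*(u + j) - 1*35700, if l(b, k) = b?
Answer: -38268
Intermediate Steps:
G = 9
j = 25 (j = (-5)² = 25)
u = 7/4 (u = (5 + 9)/(-9 + 17) = 14/8 = 14*(⅛) = 7/4 ≈ 1.7500)
-96*(u + j) - 1*35700 = -96*(7/4 + 25) - 1*35700 = -96*107/4 - 35700 = -2568 - 35700 = -38268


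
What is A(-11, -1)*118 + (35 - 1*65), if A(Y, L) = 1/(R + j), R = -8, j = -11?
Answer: -688/19 ≈ -36.211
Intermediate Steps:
A(Y, L) = -1/19 (A(Y, L) = 1/(-8 - 11) = 1/(-19) = -1/19)
A(-11, -1)*118 + (35 - 1*65) = -1/19*118 + (35 - 1*65) = -118/19 + (35 - 65) = -118/19 - 30 = -688/19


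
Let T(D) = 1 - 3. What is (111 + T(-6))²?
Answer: 11881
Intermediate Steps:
T(D) = -2
(111 + T(-6))² = (111 - 2)² = 109² = 11881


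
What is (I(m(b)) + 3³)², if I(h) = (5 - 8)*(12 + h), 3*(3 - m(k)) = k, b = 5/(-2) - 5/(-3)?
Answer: 12769/36 ≈ 354.69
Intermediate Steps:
b = -⅚ (b = 5*(-½) - 5*(-⅓) = -5/2 + 5/3 = -⅚ ≈ -0.83333)
m(k) = 3 - k/3
I(h) = -36 - 3*h (I(h) = -3*(12 + h) = -36 - 3*h)
(I(m(b)) + 3³)² = ((-36 - 3*(3 - ⅓*(-⅚))) + 3³)² = ((-36 - 3*(3 + 5/18)) + 27)² = ((-36 - 3*59/18) + 27)² = ((-36 - 59/6) + 27)² = (-275/6 + 27)² = (-113/6)² = 12769/36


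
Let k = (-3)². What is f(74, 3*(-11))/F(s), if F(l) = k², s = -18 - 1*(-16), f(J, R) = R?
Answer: -11/27 ≈ -0.40741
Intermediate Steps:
k = 9
s = -2 (s = -18 + 16 = -2)
F(l) = 81 (F(l) = 9² = 81)
f(74, 3*(-11))/F(s) = (3*(-11))/81 = -33*1/81 = -11/27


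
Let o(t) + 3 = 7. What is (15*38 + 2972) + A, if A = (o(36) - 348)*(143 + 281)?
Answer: -142314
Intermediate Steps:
o(t) = 4 (o(t) = -3 + 7 = 4)
A = -145856 (A = (4 - 348)*(143 + 281) = -344*424 = -145856)
(15*38 + 2972) + A = (15*38 + 2972) - 145856 = (570 + 2972) - 145856 = 3542 - 145856 = -142314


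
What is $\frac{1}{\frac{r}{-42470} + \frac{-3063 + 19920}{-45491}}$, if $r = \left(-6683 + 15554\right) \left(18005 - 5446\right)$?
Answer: $- \frac{1932002770}{5068908668289} \approx -0.00038115$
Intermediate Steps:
$r = 111410889$ ($r = 8871 \cdot 12559 = 111410889$)
$\frac{1}{\frac{r}{-42470} + \frac{-3063 + 19920}{-45491}} = \frac{1}{\frac{111410889}{-42470} + \frac{-3063 + 19920}{-45491}} = \frac{1}{111410889 \left(- \frac{1}{42470}\right) + 16857 \left(- \frac{1}{45491}\right)} = \frac{1}{- \frac{111410889}{42470} - \frac{16857}{45491}} = \frac{1}{- \frac{5068908668289}{1932002770}} = - \frac{1932002770}{5068908668289}$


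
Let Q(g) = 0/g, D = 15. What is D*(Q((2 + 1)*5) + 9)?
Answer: 135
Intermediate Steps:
Q(g) = 0
D*(Q((2 + 1)*5) + 9) = 15*(0 + 9) = 15*9 = 135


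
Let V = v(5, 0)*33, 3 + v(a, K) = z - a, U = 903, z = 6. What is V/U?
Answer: -22/301 ≈ -0.073090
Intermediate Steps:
v(a, K) = 3 - a (v(a, K) = -3 + (6 - a) = 3 - a)
V = -66 (V = (3 - 1*5)*33 = (3 - 5)*33 = -2*33 = -66)
V/U = -66/903 = -66*1/903 = -22/301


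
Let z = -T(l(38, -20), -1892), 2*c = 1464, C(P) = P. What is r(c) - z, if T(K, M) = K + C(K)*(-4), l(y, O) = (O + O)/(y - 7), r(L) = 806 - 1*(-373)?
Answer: 36669/31 ≈ 1182.9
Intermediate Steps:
c = 732 (c = (1/2)*1464 = 732)
r(L) = 1179 (r(L) = 806 + 373 = 1179)
l(y, O) = 2*O/(-7 + y) (l(y, O) = (2*O)/(-7 + y) = 2*O/(-7 + y))
T(K, M) = -3*K (T(K, M) = K + K*(-4) = K - 4*K = -3*K)
z = -120/31 (z = -(-3)*2*(-20)/(-7 + 38) = -(-3)*2*(-20)/31 = -(-3)*2*(-20)*(1/31) = -(-3)*(-40)/31 = -1*120/31 = -120/31 ≈ -3.8710)
r(c) - z = 1179 - 1*(-120/31) = 1179 + 120/31 = 36669/31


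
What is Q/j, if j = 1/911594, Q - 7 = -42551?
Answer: -38782855136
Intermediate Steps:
Q = -42544 (Q = 7 - 42551 = -42544)
j = 1/911594 ≈ 1.0970e-6
Q/j = -42544/1/911594 = -42544*911594 = -38782855136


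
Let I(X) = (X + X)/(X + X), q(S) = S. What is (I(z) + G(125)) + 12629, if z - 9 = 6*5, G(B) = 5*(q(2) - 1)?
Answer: 12635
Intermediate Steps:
G(B) = 5 (G(B) = 5*(2 - 1) = 5*1 = 5)
z = 39 (z = 9 + 6*5 = 9 + 30 = 39)
I(X) = 1 (I(X) = (2*X)/((2*X)) = (2*X)*(1/(2*X)) = 1)
(I(z) + G(125)) + 12629 = (1 + 5) + 12629 = 6 + 12629 = 12635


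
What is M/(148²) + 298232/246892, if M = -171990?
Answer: -4491310169/675990296 ≈ -6.6440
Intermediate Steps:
M/(148²) + 298232/246892 = -171990/(148²) + 298232/246892 = -171990/21904 + 298232*(1/246892) = -171990*1/21904 + 74558/61723 = -85995/10952 + 74558/61723 = -4491310169/675990296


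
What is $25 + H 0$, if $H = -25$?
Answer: $25$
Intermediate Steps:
$25 + H 0 = 25 - 0 = 25 + 0 = 25$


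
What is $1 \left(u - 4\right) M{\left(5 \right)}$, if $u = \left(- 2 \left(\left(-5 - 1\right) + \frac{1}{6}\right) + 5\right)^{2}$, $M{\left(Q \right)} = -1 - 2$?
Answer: $- \frac{2464}{3} \approx -821.33$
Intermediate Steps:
$M{\left(Q \right)} = -3$ ($M{\left(Q \right)} = -1 - 2 = -3$)
$u = \frac{2500}{9}$ ($u = \left(- 2 \left(-6 + \frac{1}{6}\right) + 5\right)^{2} = \left(\left(-2\right) \left(- \frac{35}{6}\right) + 5\right)^{2} = \left(\frac{35}{3} + 5\right)^{2} = \left(\frac{50}{3}\right)^{2} = \frac{2500}{9} \approx 277.78$)
$1 \left(u - 4\right) M{\left(5 \right)} = 1 \left(\frac{2500}{9} - 4\right) \left(-3\right) = 1 \cdot \frac{2464}{9} \left(-3\right) = 1 \left(- \frac{2464}{3}\right) = - \frac{2464}{3}$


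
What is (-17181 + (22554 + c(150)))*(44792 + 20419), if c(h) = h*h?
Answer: 1817626203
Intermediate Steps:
c(h) = h²
(-17181 + (22554 + c(150)))*(44792 + 20419) = (-17181 + (22554 + 150²))*(44792 + 20419) = (-17181 + (22554 + 22500))*65211 = (-17181 + 45054)*65211 = 27873*65211 = 1817626203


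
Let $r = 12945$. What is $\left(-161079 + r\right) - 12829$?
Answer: $-160963$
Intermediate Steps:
$\left(-161079 + r\right) - 12829 = \left(-161079 + 12945\right) - 12829 = -148134 - 12829 = -160963$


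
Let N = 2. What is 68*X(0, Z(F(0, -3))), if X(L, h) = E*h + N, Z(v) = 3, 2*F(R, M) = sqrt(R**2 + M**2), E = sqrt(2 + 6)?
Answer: 136 + 408*sqrt(2) ≈ 713.00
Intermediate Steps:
E = 2*sqrt(2) (E = sqrt(8) = 2*sqrt(2) ≈ 2.8284)
F(R, M) = sqrt(M**2 + R**2)/2 (F(R, M) = sqrt(R**2 + M**2)/2 = sqrt(M**2 + R**2)/2)
X(L, h) = 2 + 2*h*sqrt(2) (X(L, h) = (2*sqrt(2))*h + 2 = 2*h*sqrt(2) + 2 = 2 + 2*h*sqrt(2))
68*X(0, Z(F(0, -3))) = 68*(2 + 2*3*sqrt(2)) = 68*(2 + 6*sqrt(2)) = 136 + 408*sqrt(2)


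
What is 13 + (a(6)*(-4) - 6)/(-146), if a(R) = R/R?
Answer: 954/73 ≈ 13.068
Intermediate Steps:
a(R) = 1
13 + (a(6)*(-4) - 6)/(-146) = 13 + (1*(-4) - 6)/(-146) = 13 + (-4 - 6)*(-1/146) = 13 - 10*(-1/146) = 13 + 5/73 = 954/73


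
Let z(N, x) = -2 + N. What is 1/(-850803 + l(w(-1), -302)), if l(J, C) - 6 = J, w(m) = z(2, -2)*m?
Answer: -1/850797 ≈ -1.1754e-6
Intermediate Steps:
w(m) = 0 (w(m) = (-2 + 2)*m = 0*m = 0)
l(J, C) = 6 + J
1/(-850803 + l(w(-1), -302)) = 1/(-850803 + (6 + 0)) = 1/(-850803 + 6) = 1/(-850797) = -1/850797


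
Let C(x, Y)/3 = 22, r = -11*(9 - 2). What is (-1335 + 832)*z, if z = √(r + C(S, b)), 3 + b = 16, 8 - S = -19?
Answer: -503*I*√11 ≈ -1668.3*I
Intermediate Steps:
S = 27 (S = 8 - 1*(-19) = 8 + 19 = 27)
b = 13 (b = -3 + 16 = 13)
r = -77 (r = -11*7 = -77)
C(x, Y) = 66 (C(x, Y) = 3*22 = 66)
z = I*√11 (z = √(-77 + 66) = √(-11) = I*√11 ≈ 3.3166*I)
(-1335 + 832)*z = (-1335 + 832)*(I*√11) = -503*I*√11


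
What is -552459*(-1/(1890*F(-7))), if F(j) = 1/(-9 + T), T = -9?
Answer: -184153/35 ≈ -5261.5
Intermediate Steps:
F(j) = -1/18 (F(j) = 1/(-9 - 9) = 1/(-18) = -1/18)
-552459*(-1/(1890*F(-7))) = -552459/((54*(-1/18))*(-35)) = -552459/((-3*(-35))) = -552459/105 = -552459*1/105 = -184153/35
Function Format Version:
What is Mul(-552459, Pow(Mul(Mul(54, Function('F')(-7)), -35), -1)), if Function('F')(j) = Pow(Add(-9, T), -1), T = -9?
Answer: Rational(-184153, 35) ≈ -5261.5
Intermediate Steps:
Function('F')(j) = Rational(-1, 18) (Function('F')(j) = Pow(Add(-9, -9), -1) = Pow(-18, -1) = Rational(-1, 18))
Mul(-552459, Pow(Mul(Mul(54, Function('F')(-7)), -35), -1)) = Mul(-552459, Pow(Mul(Mul(54, Rational(-1, 18)), -35), -1)) = Mul(-552459, Pow(Mul(-3, -35), -1)) = Mul(-552459, Pow(105, -1)) = Mul(-552459, Rational(1, 105)) = Rational(-184153, 35)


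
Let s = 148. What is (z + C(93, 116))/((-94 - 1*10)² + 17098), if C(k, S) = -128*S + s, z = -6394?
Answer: -10547/13957 ≈ -0.75568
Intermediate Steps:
C(k, S) = 148 - 128*S (C(k, S) = -128*S + 148 = 148 - 128*S)
(z + C(93, 116))/((-94 - 1*10)² + 17098) = (-6394 + (148 - 128*116))/((-94 - 1*10)² + 17098) = (-6394 + (148 - 14848))/((-94 - 10)² + 17098) = (-6394 - 14700)/((-104)² + 17098) = -21094/(10816 + 17098) = -21094/27914 = -21094*1/27914 = -10547/13957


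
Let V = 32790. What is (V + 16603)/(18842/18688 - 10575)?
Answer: -461528192/98803379 ≈ -4.6712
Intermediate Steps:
(V + 16603)/(18842/18688 - 10575) = (32790 + 16603)/(18842/18688 - 10575) = 49393/(18842*(1/18688) - 10575) = 49393/(9421/9344 - 10575) = 49393/(-98803379/9344) = 49393*(-9344/98803379) = -461528192/98803379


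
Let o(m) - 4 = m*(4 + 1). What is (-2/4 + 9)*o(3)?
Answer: 323/2 ≈ 161.50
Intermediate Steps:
o(m) = 4 + 5*m (o(m) = 4 + m*(4 + 1) = 4 + m*5 = 4 + 5*m)
(-2/4 + 9)*o(3) = (-2/4 + 9)*(4 + 5*3) = (-2*¼ + 9)*(4 + 15) = (-½ + 9)*19 = (17/2)*19 = 323/2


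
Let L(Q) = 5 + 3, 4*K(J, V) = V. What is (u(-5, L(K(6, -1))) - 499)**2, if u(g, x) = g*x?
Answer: 290521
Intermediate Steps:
K(J, V) = V/4
L(Q) = 8
(u(-5, L(K(6, -1))) - 499)**2 = (-5*8 - 499)**2 = (-40 - 499)**2 = (-539)**2 = 290521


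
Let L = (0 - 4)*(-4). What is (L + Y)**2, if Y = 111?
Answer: 16129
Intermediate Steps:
L = 16 (L = -4*(-4) = 16)
(L + Y)**2 = (16 + 111)**2 = 127**2 = 16129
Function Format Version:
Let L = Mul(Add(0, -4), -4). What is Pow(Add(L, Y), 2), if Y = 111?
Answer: 16129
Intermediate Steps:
L = 16 (L = Mul(-4, -4) = 16)
Pow(Add(L, Y), 2) = Pow(Add(16, 111), 2) = Pow(127, 2) = 16129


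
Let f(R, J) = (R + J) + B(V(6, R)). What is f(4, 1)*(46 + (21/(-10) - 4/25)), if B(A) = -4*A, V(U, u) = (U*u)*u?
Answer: -828873/50 ≈ -16577.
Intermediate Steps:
V(U, u) = U*u²
f(R, J) = J + R - 24*R² (f(R, J) = (R + J) - 24*R² = (J + R) - 24*R² = J + R - 24*R²)
f(4, 1)*(46 + (21/(-10) - 4/25)) = (1 + 4 - 24*4²)*(46 + (21/(-10) - 4/25)) = (1 + 4 - 24*16)*(46 + (21*(-⅒) - 4*1/25)) = (1 + 4 - 384)*(46 + (-21/10 - 4/25)) = -379*(46 - 113/50) = -379*2187/50 = -828873/50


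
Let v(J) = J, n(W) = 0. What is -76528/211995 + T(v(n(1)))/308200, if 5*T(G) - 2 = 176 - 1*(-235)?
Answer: -23568418813/65336859000 ≈ -0.36072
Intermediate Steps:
T(G) = 413/5 (T(G) = 2/5 + (176 - 1*(-235))/5 = 2/5 + (176 + 235)/5 = 2/5 + (1/5)*411 = 2/5 + 411/5 = 413/5)
-76528/211995 + T(v(n(1)))/308200 = -76528/211995 + (413/5)/308200 = -76528*1/211995 + (413/5)*(1/308200) = -76528/211995 + 413/1541000 = -23568418813/65336859000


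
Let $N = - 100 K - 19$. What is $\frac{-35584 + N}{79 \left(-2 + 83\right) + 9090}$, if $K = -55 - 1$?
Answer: $- \frac{10001}{5163} \approx -1.9371$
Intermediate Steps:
$K = -56$ ($K = -55 - 1 = -56$)
$N = 5581$ ($N = \left(-100\right) \left(-56\right) - 19 = 5600 - 19 = 5581$)
$\frac{-35584 + N}{79 \left(-2 + 83\right) + 9090} = \frac{-35584 + 5581}{79 \left(-2 + 83\right) + 9090} = - \frac{30003}{79 \cdot 81 + 9090} = - \frac{30003}{6399 + 9090} = - \frac{30003}{15489} = \left(-30003\right) \frac{1}{15489} = - \frac{10001}{5163}$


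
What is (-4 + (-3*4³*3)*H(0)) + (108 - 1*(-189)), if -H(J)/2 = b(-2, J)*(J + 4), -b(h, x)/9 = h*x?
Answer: 293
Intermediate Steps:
b(h, x) = -9*h*x
H(J) = -36*J*(4 + J) (H(J) = -2*(-9*(-2)*J)*(J + 4) = -2*18*J*(4 + J) = -36*J*(4 + J))
(-4 + (-3*4³*3)*H(0)) + (108 - 1*(-189)) = (-4 + (-3*4³*3)*(-36*0*(4 + 0))) + (108 - 1*(-189)) = (-4 + (-3*64*3)*(-36*0*4)) + (108 + 189) = (-4 - 192*3*0) + 297 = (-4 - 576*0) + 297 = (-4 + 0) + 297 = -4 + 297 = 293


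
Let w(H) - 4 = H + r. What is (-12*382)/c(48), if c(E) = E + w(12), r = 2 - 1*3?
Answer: -1528/21 ≈ -72.762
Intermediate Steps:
r = -1 (r = 2 - 3 = -1)
w(H) = 3 + H (w(H) = 4 + (H - 1) = 4 + (-1 + H) = 3 + H)
c(E) = 15 + E (c(E) = E + (3 + 12) = E + 15 = 15 + E)
(-12*382)/c(48) = (-12*382)/(15 + 48) = -4584/63 = -4584*1/63 = -1528/21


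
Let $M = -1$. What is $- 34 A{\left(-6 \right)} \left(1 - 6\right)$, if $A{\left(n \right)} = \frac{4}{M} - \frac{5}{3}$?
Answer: $- \frac{2890}{3} \approx -963.33$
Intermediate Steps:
$A{\left(n \right)} = - \frac{17}{3}$ ($A{\left(n \right)} = \frac{4}{-1} - \frac{5}{3} = 4 \left(-1\right) - \frac{5}{3} = -4 - \frac{5}{3} = - \frac{17}{3}$)
$- 34 A{\left(-6 \right)} \left(1 - 6\right) = \left(-34\right) \left(- \frac{17}{3}\right) \left(1 - 6\right) = \frac{578 \left(1 - 6\right)}{3} = \frac{578}{3} \left(-5\right) = - \frac{2890}{3}$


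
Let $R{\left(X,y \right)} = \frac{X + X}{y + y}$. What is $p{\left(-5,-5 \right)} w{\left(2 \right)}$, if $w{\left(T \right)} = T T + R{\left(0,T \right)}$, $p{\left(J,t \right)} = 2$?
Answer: $8$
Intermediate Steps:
$R{\left(X,y \right)} = \frac{X}{y}$ ($R{\left(X,y \right)} = \frac{2 X}{2 y} = 2 X \frac{1}{2 y} = \frac{X}{y}$)
$w{\left(T \right)} = T^{2}$ ($w{\left(T \right)} = T T + \frac{0}{T} = T^{2} + 0 = T^{2}$)
$p{\left(-5,-5 \right)} w{\left(2 \right)} = 2 \cdot 2^{2} = 2 \cdot 4 = 8$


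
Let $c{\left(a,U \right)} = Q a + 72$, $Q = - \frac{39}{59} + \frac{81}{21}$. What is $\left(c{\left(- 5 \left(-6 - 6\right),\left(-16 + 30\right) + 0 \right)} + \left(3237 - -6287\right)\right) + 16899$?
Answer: $\frac{11021635}{413} \approx 26687.0$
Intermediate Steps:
$Q = \frac{1320}{413}$ ($Q = \left(-39\right) \frac{1}{59} + 81 \cdot \frac{1}{21} = - \frac{39}{59} + \frac{27}{7} = \frac{1320}{413} \approx 3.1961$)
$c{\left(a,U \right)} = 72 + \frac{1320 a}{413}$ ($c{\left(a,U \right)} = \frac{1320 a}{413} + 72 = 72 + \frac{1320 a}{413}$)
$\left(c{\left(- 5 \left(-6 - 6\right),\left(-16 + 30\right) + 0 \right)} + \left(3237 - -6287\right)\right) + 16899 = \left(\left(72 + \frac{1320 \left(- 5 \left(-6 - 6\right)\right)}{413}\right) + \left(3237 - -6287\right)\right) + 16899 = \left(\left(72 + \frac{1320 \left(\left(-5\right) \left(-12\right)\right)}{413}\right) + \left(3237 + 6287\right)\right) + 16899 = \left(\left(72 + \frac{1320}{413} \cdot 60\right) + 9524\right) + 16899 = \left(\left(72 + \frac{79200}{413}\right) + 9524\right) + 16899 = \left(\frac{108936}{413} + 9524\right) + 16899 = \frac{4042348}{413} + 16899 = \frac{11021635}{413}$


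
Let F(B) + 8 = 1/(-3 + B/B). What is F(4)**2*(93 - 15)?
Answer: 11271/2 ≈ 5635.5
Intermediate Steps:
F(B) = -17/2 (F(B) = -8 + 1/(-3 + B/B) = -8 + 1/(-3 + 1) = -8 + 1/(-2) = -8 - 1/2 = -17/2)
F(4)**2*(93 - 15) = (-17/2)**2*(93 - 15) = (289/4)*78 = 11271/2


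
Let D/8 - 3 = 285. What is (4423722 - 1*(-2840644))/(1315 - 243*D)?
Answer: -7264366/558557 ≈ -13.006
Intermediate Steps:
D = 2304 (D = 24 + 8*285 = 24 + 2280 = 2304)
(4423722 - 1*(-2840644))/(1315 - 243*D) = (4423722 - 1*(-2840644))/(1315 - 243*2304) = (4423722 + 2840644)/(1315 - 559872) = 7264366/(-558557) = 7264366*(-1/558557) = -7264366/558557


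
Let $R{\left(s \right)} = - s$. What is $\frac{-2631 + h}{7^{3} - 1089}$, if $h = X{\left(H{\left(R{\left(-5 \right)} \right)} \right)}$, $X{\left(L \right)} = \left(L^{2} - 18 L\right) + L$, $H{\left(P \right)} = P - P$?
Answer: $\frac{2631}{746} \approx 3.5268$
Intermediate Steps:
$H{\left(P \right)} = 0$
$X{\left(L \right)} = L^{2} - 17 L$
$h = 0$ ($h = 0 \left(-17 + 0\right) = 0 \left(-17\right) = 0$)
$\frac{-2631 + h}{7^{3} - 1089} = \frac{-2631 + 0}{7^{3} - 1089} = - \frac{2631}{343 - 1089} = - \frac{2631}{-746} = \left(-2631\right) \left(- \frac{1}{746}\right) = \frac{2631}{746}$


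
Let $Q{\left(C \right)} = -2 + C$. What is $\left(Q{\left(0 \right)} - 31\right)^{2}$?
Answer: $1089$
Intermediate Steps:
$\left(Q{\left(0 \right)} - 31\right)^{2} = \left(\left(-2 + 0\right) - 31\right)^{2} = \left(-2 - 31\right)^{2} = \left(-33\right)^{2} = 1089$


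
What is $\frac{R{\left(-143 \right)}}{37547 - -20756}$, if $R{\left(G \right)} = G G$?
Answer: $\frac{20449}{58303} \approx 0.35074$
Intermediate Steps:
$R{\left(G \right)} = G^{2}$
$\frac{R{\left(-143 \right)}}{37547 - -20756} = \frac{\left(-143\right)^{2}}{37547 - -20756} = \frac{20449}{37547 + 20756} = \frac{20449}{58303}$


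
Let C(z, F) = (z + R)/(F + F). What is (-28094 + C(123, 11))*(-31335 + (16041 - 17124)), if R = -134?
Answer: 910767501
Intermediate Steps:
C(z, F) = (-134 + z)/(2*F) (C(z, F) = (z - 134)/(F + F) = (-134 + z)/((2*F)) = (-134 + z)*(1/(2*F)) = (-134 + z)/(2*F))
(-28094 + C(123, 11))*(-31335 + (16041 - 17124)) = (-28094 + (½)*(-134 + 123)/11)*(-31335 + (16041 - 17124)) = (-28094 + (½)*(1/11)*(-11))*(-31335 - 1083) = (-28094 - ½)*(-32418) = -56189/2*(-32418) = 910767501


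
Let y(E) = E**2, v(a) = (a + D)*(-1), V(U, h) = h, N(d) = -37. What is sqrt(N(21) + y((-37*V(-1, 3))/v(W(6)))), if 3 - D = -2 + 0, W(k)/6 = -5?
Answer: 2*I*sqrt(2701)/25 ≈ 4.1577*I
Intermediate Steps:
W(k) = -30 (W(k) = 6*(-5) = -30)
D = 5 (D = 3 - (-2 + 0) = 3 - 1*(-2) = 3 + 2 = 5)
v(a) = -5 - a (v(a) = (a + 5)*(-1) = (5 + a)*(-1) = -5 - a)
sqrt(N(21) + y((-37*V(-1, 3))/v(W(6)))) = sqrt(-37 + ((-37*3)/(-5 - 1*(-30)))**2) = sqrt(-37 + (-111/(-5 + 30))**2) = sqrt(-37 + (-111/25)**2) = sqrt(-37 + 12321/625) = sqrt(-10804/625) = 2*I*sqrt(2701)/25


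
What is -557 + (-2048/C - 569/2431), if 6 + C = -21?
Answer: -31596484/65637 ≈ -481.38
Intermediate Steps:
C = -27 (C = -6 - 21 = -27)
-557 + (-2048/C - 569/2431) = -557 + (-2048/(-27) - 569/2431) = -557 + (-2048*(-1/27) - 569*1/2431) = -557 + (2048/27 - 569/2431) = -557 + 4963325/65637 = -31596484/65637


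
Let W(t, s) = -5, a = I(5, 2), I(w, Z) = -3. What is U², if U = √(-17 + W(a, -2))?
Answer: -22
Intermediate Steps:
a = -3
U = I*√22 (U = √(-17 - 5) = √(-22) = I*√22 ≈ 4.6904*I)
U² = (I*√22)² = -22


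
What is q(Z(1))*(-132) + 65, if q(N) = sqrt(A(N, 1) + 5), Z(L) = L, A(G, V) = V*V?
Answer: 65 - 132*sqrt(6) ≈ -258.33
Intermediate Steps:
A(G, V) = V**2
q(N) = sqrt(6) (q(N) = sqrt(1**2 + 5) = sqrt(1 + 5) = sqrt(6))
q(Z(1))*(-132) + 65 = sqrt(6)*(-132) + 65 = -132*sqrt(6) + 65 = 65 - 132*sqrt(6)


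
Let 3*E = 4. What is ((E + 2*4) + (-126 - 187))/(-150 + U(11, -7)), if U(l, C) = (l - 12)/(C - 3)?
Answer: 9110/4497 ≈ 2.0258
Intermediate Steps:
E = 4/3 (E = (⅓)*4 = 4/3 ≈ 1.3333)
U(l, C) = (-12 + l)/(-3 + C)
((E + 2*4) + (-126 - 187))/(-150 + U(11, -7)) = ((4/3 + 2*4) + (-126 - 187))/(-150 + (-12 + 11)/(-3 - 7)) = ((4/3 + 8) - 313)/(-150 - 1/(-10)) = (28/3 - 313)/(-150 - ⅒*(-1)) = -911/(3*(-150 + ⅒)) = -911/(3*(-1499/10)) = -911/3*(-10/1499) = 9110/4497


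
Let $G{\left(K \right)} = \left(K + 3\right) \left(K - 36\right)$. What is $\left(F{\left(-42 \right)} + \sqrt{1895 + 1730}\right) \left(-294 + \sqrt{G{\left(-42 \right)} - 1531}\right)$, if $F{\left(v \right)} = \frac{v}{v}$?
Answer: $- \left(1 + 5 \sqrt{145}\right) \left(294 - \sqrt{1511}\right) \approx -15616.0$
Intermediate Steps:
$F{\left(v \right)} = 1$
$G{\left(K \right)} = \left(-36 + K\right) \left(3 + K\right)$ ($G{\left(K \right)} = \left(3 + K\right) \left(-36 + K\right) = \left(-36 + K\right) \left(3 + K\right)$)
$\left(F{\left(-42 \right)} + \sqrt{1895 + 1730}\right) \left(-294 + \sqrt{G{\left(-42 \right)} - 1531}\right) = \left(1 + \sqrt{1895 + 1730}\right) \left(-294 + \sqrt{\left(-108 + \left(-42\right)^{2} - -1386\right) - 1531}\right) = \left(1 + \sqrt{3625}\right) \left(-294 + \sqrt{\left(-108 + 1764 + 1386\right) - 1531}\right) = \left(1 + 5 \sqrt{145}\right) \left(-294 + \sqrt{3042 - 1531}\right) = \left(1 + 5 \sqrt{145}\right) \left(-294 + \sqrt{1511}\right)$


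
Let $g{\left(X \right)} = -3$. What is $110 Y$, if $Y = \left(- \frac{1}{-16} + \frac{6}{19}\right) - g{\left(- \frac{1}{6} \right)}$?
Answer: $\frac{56485}{152} \approx 371.61$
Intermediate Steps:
$Y = \frac{1027}{304}$ ($Y = \left(- \frac{1}{-16} + \frac{6}{19}\right) - -3 = \left(\left(-1\right) \left(- \frac{1}{16}\right) + 6 \cdot \frac{1}{19}\right) + 3 = \left(\frac{1}{16} + \frac{6}{19}\right) + 3 = \frac{115}{304} + 3 = \frac{1027}{304} \approx 3.3783$)
$110 Y = 110 \cdot \frac{1027}{304} = \frac{56485}{152}$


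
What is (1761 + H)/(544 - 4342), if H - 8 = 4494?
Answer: -6263/3798 ≈ -1.6490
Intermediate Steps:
H = 4502 (H = 8 + 4494 = 4502)
(1761 + H)/(544 - 4342) = (1761 + 4502)/(544 - 4342) = 6263/(-3798) = 6263*(-1/3798) = -6263/3798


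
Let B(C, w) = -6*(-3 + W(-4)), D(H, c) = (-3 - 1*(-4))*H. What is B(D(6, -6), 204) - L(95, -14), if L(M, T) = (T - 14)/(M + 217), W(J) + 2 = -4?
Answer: 4219/78 ≈ 54.090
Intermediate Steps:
W(J) = -6 (W(J) = -2 - 4 = -6)
L(M, T) = (-14 + T)/(217 + M)
D(H, c) = H (D(H, c) = (-3 + 4)*H = 1*H = H)
B(C, w) = 54 (B(C, w) = -6*(-3 - 6) = -6*(-9) = 54)
B(D(6, -6), 204) - L(95, -14) = 54 - (-14 - 14)/(217 + 95) = 54 - (-28)/312 = 54 - 1*(-7/78) = 54 + 7/78 = 4219/78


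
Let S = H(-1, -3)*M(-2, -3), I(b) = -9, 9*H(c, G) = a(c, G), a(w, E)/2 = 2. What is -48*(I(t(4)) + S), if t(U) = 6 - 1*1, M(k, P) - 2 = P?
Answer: 1360/3 ≈ 453.33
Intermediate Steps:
a(w, E) = 4 (a(w, E) = 2*2 = 4)
M(k, P) = 2 + P
t(U) = 5 (t(U) = 6 - 1 = 5)
H(c, G) = 4/9 (H(c, G) = (⅑)*4 = 4/9)
S = -4/9 (S = 4*(2 - 3)/9 = (4/9)*(-1) = -4/9 ≈ -0.44444)
-48*(I(t(4)) + S) = -48*(-9 - 4/9) = -48*(-85/9) = 1360/3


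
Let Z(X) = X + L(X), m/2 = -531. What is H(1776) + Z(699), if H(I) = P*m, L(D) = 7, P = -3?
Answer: 3892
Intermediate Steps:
m = -1062 (m = 2*(-531) = -1062)
H(I) = 3186 (H(I) = -3*(-1062) = 3186)
Z(X) = 7 + X (Z(X) = X + 7 = 7 + X)
H(1776) + Z(699) = 3186 + (7 + 699) = 3186 + 706 = 3892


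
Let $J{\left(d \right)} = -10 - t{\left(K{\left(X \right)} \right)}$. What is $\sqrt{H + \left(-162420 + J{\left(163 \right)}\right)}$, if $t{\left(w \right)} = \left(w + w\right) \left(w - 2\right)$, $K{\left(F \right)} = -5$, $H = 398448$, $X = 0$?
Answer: $2 \sqrt{58987} \approx 485.74$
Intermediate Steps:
$t{\left(w \right)} = 2 w \left(-2 + w\right)$
$J{\left(d \right)} = -80$ ($J{\left(d \right)} = -10 - 2 \left(-5\right) \left(-2 - 5\right) = -10 - 2 \left(-5\right) \left(-7\right) = -10 - 70 = -80$)
$\sqrt{H + \left(-162420 + J{\left(163 \right)}\right)} = \sqrt{398448 - 162500} = \sqrt{235948} = 2 \sqrt{58987}$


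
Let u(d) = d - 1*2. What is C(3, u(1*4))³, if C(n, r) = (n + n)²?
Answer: 46656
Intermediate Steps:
u(d) = -2 + d (u(d) = d - 2 = -2 + d)
C(n, r) = 4*n² (C(n, r) = (2*n)² = 4*n²)
C(3, u(1*4))³ = (4*3²)³ = (4*9)³ = 36³ = 46656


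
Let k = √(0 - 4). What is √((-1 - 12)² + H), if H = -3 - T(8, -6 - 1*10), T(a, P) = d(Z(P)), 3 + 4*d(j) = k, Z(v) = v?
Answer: √(667 - 2*I)/2 ≈ 12.913 - 0.01936*I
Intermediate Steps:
k = 2*I (k = √(-4) = 2*I ≈ 2.0*I)
d(j) = -¾ + I/2 (d(j) = -¾ + (2*I)/4 = -¾ + I/2)
T(a, P) = -¾ + I/2
H = -9/4 - I/2 (H = -3 - (-¾ + I/2) = -3 + (¾ - I/2) = -9/4 - I/2 ≈ -2.25 - 0.5*I)
√((-1 - 12)² + H) = √((-1 - 12)² + (-9/4 - I/2)) = √((-13)² + (-9/4 - I/2)) = √(169 + (-9/4 - I/2)) = √(667/4 - I/2)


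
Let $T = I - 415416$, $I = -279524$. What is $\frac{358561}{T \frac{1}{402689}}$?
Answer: $- \frac{144388570529}{694940} \approx -2.0777 \cdot 10^{5}$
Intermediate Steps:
$T = -694940$ ($T = -279524 - 415416 = -694940$)
$\frac{358561}{T \frac{1}{402689}} = \frac{358561}{\left(-694940\right) \frac{1}{402689}} = \frac{358561}{- \frac{694940}{402689}} = 358561 \left(- \frac{402689}{694940}\right) = - \frac{144388570529}{694940}$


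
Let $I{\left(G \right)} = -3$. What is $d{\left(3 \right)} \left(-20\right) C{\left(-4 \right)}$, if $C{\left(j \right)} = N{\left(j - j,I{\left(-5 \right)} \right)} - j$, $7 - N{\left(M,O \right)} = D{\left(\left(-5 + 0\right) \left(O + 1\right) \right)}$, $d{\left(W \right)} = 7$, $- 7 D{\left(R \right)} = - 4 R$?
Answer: $-740$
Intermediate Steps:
$D{\left(R \right)} = \frac{4 R}{7}$ ($D{\left(R \right)} = - \frac{\left(-4\right) R}{7} = \frac{4 R}{7}$)
$N{\left(M,O \right)} = \frac{69}{7} + \frac{20 O}{7}$ ($N{\left(M,O \right)} = 7 - \frac{4 \left(-5 + 0\right) \left(O + 1\right)}{7} = 7 - \frac{4 \left(- 5 \left(1 + O\right)\right)}{7} = 7 - \frac{4 \left(-5 - 5 O\right)}{7} = 7 - \left(- \frac{20}{7} - \frac{20 O}{7}\right) = 7 + \left(\frac{20}{7} + \frac{20 O}{7}\right) = \frac{69}{7} + \frac{20 O}{7}$)
$C{\left(j \right)} = \frac{9}{7} - j$ ($C{\left(j \right)} = \left(\frac{69}{7} + \frac{20}{7} \left(-3\right)\right) - j = \left(\frac{69}{7} - \frac{60}{7}\right) - j = \frac{9}{7} - j$)
$d{\left(3 \right)} \left(-20\right) C{\left(-4 \right)} = 7 \left(-20\right) \left(\frac{9}{7} - -4\right) = - 140 \left(\frac{9}{7} + 4\right) = \left(-140\right) \frac{37}{7} = -740$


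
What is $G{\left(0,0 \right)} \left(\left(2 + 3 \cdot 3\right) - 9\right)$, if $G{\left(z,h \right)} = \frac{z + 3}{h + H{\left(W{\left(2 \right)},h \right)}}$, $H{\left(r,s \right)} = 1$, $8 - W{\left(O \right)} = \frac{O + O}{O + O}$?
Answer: $6$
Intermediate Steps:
$W{\left(O \right)} = 7$ ($W{\left(O \right)} = 8 - \frac{O + O}{O + O} = 8 - \frac{2 O}{2 O} = 8 - 2 O \frac{1}{2 O} = 8 - 1 = 7$)
$G{\left(z,h \right)} = \frac{3 + z}{1 + h}$ ($G{\left(z,h \right)} = \frac{z + 3}{h + 1} = \frac{3 + z}{1 + h}$)
$G{\left(0,0 \right)} \left(\left(2 + 3 \cdot 3\right) - 9\right) = \frac{3 + 0}{1 + 0} \left(\left(2 + 3 \cdot 3\right) - 9\right) = 1^{-1} \cdot 3 \left(\left(2 + 9\right) - 9\right) = 1 \cdot 3 \left(11 - 9\right) = 3 \cdot 2 = 6$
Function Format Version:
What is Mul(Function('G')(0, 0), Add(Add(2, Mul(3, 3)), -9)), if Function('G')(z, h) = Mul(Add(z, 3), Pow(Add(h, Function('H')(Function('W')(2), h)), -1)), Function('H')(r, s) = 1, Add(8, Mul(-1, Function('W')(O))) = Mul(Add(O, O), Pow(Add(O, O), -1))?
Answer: 6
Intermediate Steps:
Function('W')(O) = 7 (Function('W')(O) = Add(8, Mul(-1, Mul(Add(O, O), Pow(Add(O, O), -1)))) = Add(8, Mul(-1, Mul(Mul(2, O), Pow(Mul(2, O), -1)))) = Add(8, Mul(-1, Mul(Mul(2, O), Mul(Rational(1, 2), Pow(O, -1))))) = Add(8, Mul(-1, 1)) = Add(8, -1) = 7)
Function('G')(z, h) = Mul(Pow(Add(1, h), -1), Add(3, z)) (Function('G')(z, h) = Mul(Add(z, 3), Pow(Add(h, 1), -1)) = Mul(Add(3, z), Pow(Add(1, h), -1)) = Mul(Pow(Add(1, h), -1), Add(3, z)))
Mul(Function('G')(0, 0), Add(Add(2, Mul(3, 3)), -9)) = Mul(Mul(Pow(Add(1, 0), -1), Add(3, 0)), Add(Add(2, Mul(3, 3)), -9)) = Mul(Mul(Pow(1, -1), 3), Add(Add(2, 9), -9)) = Mul(Mul(1, 3), Add(11, -9)) = Mul(3, 2) = 6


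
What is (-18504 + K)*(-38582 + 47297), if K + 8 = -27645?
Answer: -402258255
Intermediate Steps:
K = -27653 (K = -8 - 27645 = -27653)
(-18504 + K)*(-38582 + 47297) = (-18504 - 27653)*(-38582 + 47297) = -46157*8715 = -402258255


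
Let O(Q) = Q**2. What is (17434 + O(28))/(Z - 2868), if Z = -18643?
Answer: -18218/21511 ≈ -0.84692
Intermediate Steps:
(17434 + O(28))/(Z - 2868) = (17434 + 28**2)/(-18643 - 2868) = (17434 + 784)/(-21511) = 18218*(-1/21511) = -18218/21511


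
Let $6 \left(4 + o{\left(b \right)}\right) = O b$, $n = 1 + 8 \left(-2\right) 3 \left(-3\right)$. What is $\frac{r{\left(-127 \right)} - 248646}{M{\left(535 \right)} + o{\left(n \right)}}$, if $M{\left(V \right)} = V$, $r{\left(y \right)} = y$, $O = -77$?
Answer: $\frac{1492638}{7979} \approx 187.07$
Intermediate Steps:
$n = 145$ ($n = 1 + 8 \left(\left(-6\right) \left(-3\right)\right) = 1 + 8 \cdot 18 = 1 + 144 = 145$)
$o{\left(b \right)} = -4 - \frac{77 b}{6}$ ($o{\left(b \right)} = -4 + \frac{\left(-77\right) b}{6} = -4 - \frac{77 b}{6}$)
$\frac{r{\left(-127 \right)} - 248646}{M{\left(535 \right)} + o{\left(n \right)}} = \frac{-127 - 248646}{535 - \frac{11189}{6}} = - \frac{248773}{535 - \frac{11189}{6}} = - \frac{248773}{- \frac{7979}{6}} = \left(-248773\right) \left(- \frac{6}{7979}\right) = \frac{1492638}{7979}$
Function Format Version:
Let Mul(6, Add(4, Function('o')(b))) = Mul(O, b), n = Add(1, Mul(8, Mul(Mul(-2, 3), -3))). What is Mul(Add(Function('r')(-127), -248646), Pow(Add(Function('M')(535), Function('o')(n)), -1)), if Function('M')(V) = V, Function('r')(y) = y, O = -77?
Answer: Rational(1492638, 7979) ≈ 187.07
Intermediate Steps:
n = 145 (n = Add(1, Mul(8, Mul(-6, -3))) = Add(1, Mul(8, 18)) = Add(1, 144) = 145)
Function('o')(b) = Add(-4, Mul(Rational(-77, 6), b)) (Function('o')(b) = Add(-4, Mul(Rational(1, 6), Mul(-77, b))) = Add(-4, Mul(Rational(-77, 6), b)))
Mul(Add(Function('r')(-127), -248646), Pow(Add(Function('M')(535), Function('o')(n)), -1)) = Mul(Add(-127, -248646), Pow(Add(535, Add(-4, Mul(Rational(-77, 6), 145))), -1)) = Mul(-248773, Pow(Add(535, Add(-4, Rational(-11165, 6))), -1)) = Mul(-248773, Pow(Add(535, Rational(-11189, 6)), -1)) = Mul(-248773, Pow(Rational(-7979, 6), -1)) = Mul(-248773, Rational(-6, 7979)) = Rational(1492638, 7979)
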